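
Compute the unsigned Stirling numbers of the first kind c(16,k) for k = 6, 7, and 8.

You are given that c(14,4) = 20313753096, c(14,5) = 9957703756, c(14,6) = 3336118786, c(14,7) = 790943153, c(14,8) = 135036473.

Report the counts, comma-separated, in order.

r15: T_15,5=14×9957703756+20313753096=159721605680; T_15,6=14×3336118786+9957703756=56663366760; T_15,7=14×790943153+3336118786=14409322928; T_15,8=14×135036473+790943153=2681453775
r16: T_16,6=15×56663366760+159721605680=1009672107080; T_16,7=15×14409322928+56663366760=272803210680; T_16,8=15×2681453775+14409322928=54631129553
Read c(16,6) = 1009672107080, c(16,7) = 272803210680, c(16,8) = 54631129553.

1009672107080, 272803210680, 54631129553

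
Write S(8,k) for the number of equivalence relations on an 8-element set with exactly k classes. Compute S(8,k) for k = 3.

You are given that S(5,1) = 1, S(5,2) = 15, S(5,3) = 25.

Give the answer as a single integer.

[6] T[6,1]:1*1+0=1 · T[6,2]:2*15+1=31 · T[6,3]:3*25+15=90
[7] T[7,2]:2*31+1=63 · T[7,3]:3*90+31=301
[8] T[8,3]:3*301+63=966
Read S(8,3) = 966.

966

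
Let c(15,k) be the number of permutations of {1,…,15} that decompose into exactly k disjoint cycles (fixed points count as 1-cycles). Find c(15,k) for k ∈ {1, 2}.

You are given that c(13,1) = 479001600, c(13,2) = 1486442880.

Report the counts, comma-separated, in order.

r14: T_14,1=13×479001600+0=6227020800; T_14,2=13×1486442880+479001600=19802759040
r15: T_15,1=14×6227020800+0=87178291200; T_15,2=14×19802759040+6227020800=283465647360
Read c(15,1) = 87178291200, c(15,2) = 283465647360.

87178291200, 283465647360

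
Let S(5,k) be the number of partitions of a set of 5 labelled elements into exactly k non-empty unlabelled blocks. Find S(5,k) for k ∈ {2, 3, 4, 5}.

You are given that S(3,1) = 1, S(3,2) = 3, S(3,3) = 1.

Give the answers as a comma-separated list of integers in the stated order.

15, 25, 10, 1

r4: T_4,1=1×1+0=1; T_4,2=2×3+1=7; T_4,3=3×1+3=6; T_4,4=4×0+1=1
r5: T_5,2=2×7+1=15; T_5,3=3×6+7=25; T_5,4=4×1+6=10; T_5,5=5×0+1=1
Read S(5,2) = 15, S(5,3) = 25, S(5,4) = 10, S(5,5) = 1.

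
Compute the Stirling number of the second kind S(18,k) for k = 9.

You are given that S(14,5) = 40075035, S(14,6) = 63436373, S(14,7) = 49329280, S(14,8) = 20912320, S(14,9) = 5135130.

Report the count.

r15: T_15,6=6×63436373+40075035=420693273; T_15,7=7×49329280+63436373=408741333; T_15,8=8×20912320+49329280=216627840; T_15,9=9×5135130+20912320=67128490
r16: T_16,7=7×408741333+420693273=3281882604; T_16,8=8×216627840+408741333=2141764053; T_16,9=9×67128490+216627840=820784250
r17: T_17,8=8×2141764053+3281882604=20415995028; T_17,9=9×820784250+2141764053=9528822303
r18: T_18,9=9×9528822303+20415995028=106175395755
Read S(18,9) = 106175395755.

106175395755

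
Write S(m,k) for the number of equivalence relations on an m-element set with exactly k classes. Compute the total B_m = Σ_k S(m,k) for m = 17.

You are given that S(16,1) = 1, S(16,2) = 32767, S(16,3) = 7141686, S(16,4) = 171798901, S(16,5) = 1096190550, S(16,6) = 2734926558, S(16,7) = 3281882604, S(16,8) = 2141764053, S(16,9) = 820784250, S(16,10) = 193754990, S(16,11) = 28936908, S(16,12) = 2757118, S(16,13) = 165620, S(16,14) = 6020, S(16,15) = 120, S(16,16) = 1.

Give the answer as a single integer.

i=17: T(17,1)=0+1·1=1 | T(17,2)=1+2·32767=65535 | T(17,3)=32767+3·7141686=21457825 | T(17,4)=7141686+4·171798901=694337290 | T(17,5)=171798901+5·1096190550=5652751651 | T(17,6)=1096190550+6·2734926558=17505749898 | T(17,7)=2734926558+7·3281882604=25708104786 | T(17,8)=3281882604+8·2141764053=20415995028 | T(17,9)=2141764053+9·820784250=9528822303 | T(17,10)=820784250+10·193754990=2758334150 | T(17,11)=193754990+11·28936908=512060978 | T(17,12)=28936908+12·2757118=62022324 | T(17,13)=2757118+13·165620=4910178 | T(17,14)=165620+14·6020=249900 | T(17,15)=6020+15·120=7820 | T(17,16)=120+16·1=136 | T(17,17)=1+17·0=1
B_17 = ΣS(17,k) = 1+65535+21457825+694337290+5652751651+17505749898+25708104786+20415995028+9528822303+2758334150+512060978+62022324+4910178+249900+7820+136+1 = 82864869804

82864869804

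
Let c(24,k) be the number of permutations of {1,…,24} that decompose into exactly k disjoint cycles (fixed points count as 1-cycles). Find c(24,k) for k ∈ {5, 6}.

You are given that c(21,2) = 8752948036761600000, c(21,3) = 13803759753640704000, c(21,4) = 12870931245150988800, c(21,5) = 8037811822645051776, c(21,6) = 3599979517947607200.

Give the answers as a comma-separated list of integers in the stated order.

r22: T_22,3=21×13803759753640704000+8752948036761600000=298631902863216384000; T_22,4=21×12870931245150988800+13803759753640704000=284093315901811468800; T_22,5=21×8037811822645051776+12870931245150988800=181664979520697076096; T_22,6=21×3599979517947607200+8037811822645051776=83637381699544802976
r23: T_23,4=22×284093315901811468800+298631902863216384000=6548684852703068697600; T_23,5=22×181664979520697076096+284093315901811468800=4280722865357147142912; T_23,6=22×83637381699544802976+181664979520697076096=2021687376910682741568
r24: T_24,5=23×4280722865357147142912+6548684852703068697600=105005310755917452984576; T_24,6=23×2021687376910682741568+4280722865357147142912=50779532534302850198976
Read c(24,5) = 105005310755917452984576, c(24,6) = 50779532534302850198976.

105005310755917452984576, 50779532534302850198976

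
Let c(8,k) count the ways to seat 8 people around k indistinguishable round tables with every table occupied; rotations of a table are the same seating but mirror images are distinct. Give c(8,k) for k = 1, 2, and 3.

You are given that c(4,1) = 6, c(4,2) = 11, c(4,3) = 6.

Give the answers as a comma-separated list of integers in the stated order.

5040, 13068, 13132

[5] T[5,1]:4*6+0=24 · T[5,2]:4*11+6=50 · T[5,3]:4*6+11=35
[6] T[6,1]:5*24+0=120 · T[6,2]:5*50+24=274 · T[6,3]:5*35+50=225
[7] T[7,1]:6*120+0=720 · T[7,2]:6*274+120=1764 · T[7,3]:6*225+274=1624
[8] T[8,1]:7*720+0=5040 · T[8,2]:7*1764+720=13068 · T[8,3]:7*1624+1764=13132
Read c(8,1) = 5040, c(8,2) = 13068, c(8,3) = 13132.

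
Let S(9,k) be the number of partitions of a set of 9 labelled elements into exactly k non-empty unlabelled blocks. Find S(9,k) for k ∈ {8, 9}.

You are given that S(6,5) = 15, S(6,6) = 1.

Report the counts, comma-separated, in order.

r7: T_7,6=6×1+15=21; T_7,7=7×0+1=1
r8: T_8,7=7×1+21=28; T_8,8=8×0+1=1
r9: T_9,8=8×1+28=36; T_9,9=9×0+1=1
Read S(9,8) = 36, S(9,9) = 1.

36, 1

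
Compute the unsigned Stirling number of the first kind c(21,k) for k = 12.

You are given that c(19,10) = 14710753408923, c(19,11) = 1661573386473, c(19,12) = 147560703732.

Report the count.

r20: T_20,11=19×1661573386473+14710753408923=46280647751910; T_20,12=19×147560703732+1661573386473=4465226757381
r21: T_21,12=20×4465226757381+46280647751910=135585182899530
Read c(21,12) = 135585182899530.

135585182899530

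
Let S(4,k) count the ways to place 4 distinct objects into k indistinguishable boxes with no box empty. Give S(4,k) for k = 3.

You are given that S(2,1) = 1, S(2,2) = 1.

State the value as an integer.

i=3: T(3,2)=1+2·1=3 | T(3,3)=1+3·0=1
i=4: T(4,3)=3+3·1=6
Read S(4,3) = 6.

6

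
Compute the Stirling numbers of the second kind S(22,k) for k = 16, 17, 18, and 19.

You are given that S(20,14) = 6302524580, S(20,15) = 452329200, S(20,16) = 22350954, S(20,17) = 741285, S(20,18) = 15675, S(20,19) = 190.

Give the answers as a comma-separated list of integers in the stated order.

[21] T[21,15]:15*452329200+6302524580=13087462580 · T[21,16]:16*22350954+452329200=809944464 · T[21,17]:17*741285+22350954=34952799 · T[21,18]:18*15675+741285=1023435 · T[21,19]:19*190+15675=19285
[22] T[22,16]:16*809944464+13087462580=26046574004 · T[22,17]:17*34952799+809944464=1404142047 · T[22,18]:18*1023435+34952799=53374629 · T[22,19]:19*19285+1023435=1389850
Read S(22,16) = 26046574004, S(22,17) = 1404142047, S(22,18) = 53374629, S(22,19) = 1389850.

26046574004, 1404142047, 53374629, 1389850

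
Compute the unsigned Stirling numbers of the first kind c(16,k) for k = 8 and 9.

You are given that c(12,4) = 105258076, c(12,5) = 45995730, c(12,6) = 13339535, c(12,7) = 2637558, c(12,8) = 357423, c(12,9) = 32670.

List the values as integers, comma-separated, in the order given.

54631129553, 8207628000

r13: T_13,5=12×45995730+105258076=657206836; T_13,6=12×13339535+45995730=206070150; T_13,7=12×2637558+13339535=44990231; T_13,8=12×357423+2637558=6926634; T_13,9=12×32670+357423=749463
r14: T_14,6=13×206070150+657206836=3336118786; T_14,7=13×44990231+206070150=790943153; T_14,8=13×6926634+44990231=135036473; T_14,9=13×749463+6926634=16669653
r15: T_15,7=14×790943153+3336118786=14409322928; T_15,8=14×135036473+790943153=2681453775; T_15,9=14×16669653+135036473=368411615
r16: T_16,8=15×2681453775+14409322928=54631129553; T_16,9=15×368411615+2681453775=8207628000
Read c(16,8) = 54631129553, c(16,9) = 8207628000.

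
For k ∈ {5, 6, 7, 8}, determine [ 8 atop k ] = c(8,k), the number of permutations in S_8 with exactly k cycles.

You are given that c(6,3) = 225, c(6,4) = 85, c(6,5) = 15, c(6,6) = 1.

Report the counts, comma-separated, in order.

@7  (7,4):85·6+225→735, (7,5):15·6+85→175, (7,6):1·6+15→21, (7,7):0·6+1→1
@8  (8,5):175·7+735→1960, (8,6):21·7+175→322, (8,7):1·7+21→28, (8,8):0·7+1→1
Read c(8,5) = 1960, c(8,6) = 322, c(8,7) = 28, c(8,8) = 1.

1960, 322, 28, 1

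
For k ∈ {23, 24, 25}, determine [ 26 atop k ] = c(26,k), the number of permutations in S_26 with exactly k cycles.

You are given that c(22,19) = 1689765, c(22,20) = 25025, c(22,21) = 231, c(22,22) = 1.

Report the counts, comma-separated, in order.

4858750, 50050, 325

@23  (23,20):25025·22+1689765→2240315, (23,21):231·22+25025→30107, (23,22):1·22+231→253, (23,23):0·22+1→1
@24  (24,21):30107·23+2240315→2932776, (24,22):253·23+30107→35926, (24,23):1·23+253→276, (24,24):0·23+1→1
@25  (25,22):35926·24+2932776→3795000, (25,23):276·24+35926→42550, (25,24):1·24+276→300, (25,25):0·24+1→1
@26  (26,23):42550·25+3795000→4858750, (26,24):300·25+42550→50050, (26,25):1·25+300→325
Read c(26,23) = 4858750, c(26,24) = 50050, c(26,25) = 325.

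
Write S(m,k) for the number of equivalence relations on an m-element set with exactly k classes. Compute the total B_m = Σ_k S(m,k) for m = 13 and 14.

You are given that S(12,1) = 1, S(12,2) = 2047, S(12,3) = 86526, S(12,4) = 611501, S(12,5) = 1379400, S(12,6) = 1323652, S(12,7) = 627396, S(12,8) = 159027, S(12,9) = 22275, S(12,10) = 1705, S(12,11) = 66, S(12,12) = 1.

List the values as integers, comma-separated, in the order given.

27644437, 190899322

r13: T_13,1=1×1+0=1; T_13,2=2×2047+1=4095; T_13,3=3×86526+2047=261625; T_13,4=4×611501+86526=2532530; T_13,5=5×1379400+611501=7508501; T_13,6=6×1323652+1379400=9321312; T_13,7=7×627396+1323652=5715424; T_13,8=8×159027+627396=1899612; T_13,9=9×22275+159027=359502; T_13,10=10×1705+22275=39325; T_13,11=11×66+1705=2431; T_13,12=12×1+66=78; T_13,13=13×0+1=1
r14: T_14,1=1×1+0=1; T_14,2=2×4095+1=8191; T_14,3=3×261625+4095=788970; T_14,4=4×2532530+261625=10391745; T_14,5=5×7508501+2532530=40075035; T_14,6=6×9321312+7508501=63436373; T_14,7=7×5715424+9321312=49329280; T_14,8=8×1899612+5715424=20912320; T_14,9=9×359502+1899612=5135130; T_14,10=10×39325+359502=752752; T_14,11=11×2431+39325=66066; T_14,12=12×78+2431=3367; T_14,13=13×1+78=91; T_14,14=14×0+1=1
B_13 = ΣS(13,k) = 1+4095+261625+2532530+7508501+9321312+5715424+1899612+359502+39325+2431+78+1 = 27644437
B_14 = ΣS(14,k) = 1+8191+788970+10391745+40075035+63436373+49329280+20912320+5135130+752752+66066+3367+91+1 = 190899322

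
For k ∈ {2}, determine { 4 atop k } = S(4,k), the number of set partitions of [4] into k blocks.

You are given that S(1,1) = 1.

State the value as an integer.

@2  (2,1):1·1+0→1, (2,2):0·2+1→1
@3  (3,1):1·1+0→1, (3,2):1·2+1→3
@4  (4,2):3·2+1→7
Read S(4,2) = 7.

7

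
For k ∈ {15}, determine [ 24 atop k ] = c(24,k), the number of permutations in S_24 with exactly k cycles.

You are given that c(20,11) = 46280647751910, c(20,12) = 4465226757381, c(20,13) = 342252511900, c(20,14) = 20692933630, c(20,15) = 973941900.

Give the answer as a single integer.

@21  (21,12):4465226757381·20+46280647751910→135585182899530, (21,13):342252511900·20+4465226757381→11310276995381, (21,14):20692933630·20+342252511900→756111184500, (21,15):973941900·20+20692933630→40171771630
@22  (22,13):11310276995381·21+135585182899530→373100999802531, (22,14):756111184500·21+11310276995381→27188611869881, (22,15):40171771630·21+756111184500→1599718388730
@23  (23,14):27188611869881·22+373100999802531→971250460939913, (23,15):1599718388730·22+27188611869881→62382416421941
@24  (24,15):62382416421941·23+971250460939913→2406046038644556
Read c(24,15) = 2406046038644556.

2406046038644556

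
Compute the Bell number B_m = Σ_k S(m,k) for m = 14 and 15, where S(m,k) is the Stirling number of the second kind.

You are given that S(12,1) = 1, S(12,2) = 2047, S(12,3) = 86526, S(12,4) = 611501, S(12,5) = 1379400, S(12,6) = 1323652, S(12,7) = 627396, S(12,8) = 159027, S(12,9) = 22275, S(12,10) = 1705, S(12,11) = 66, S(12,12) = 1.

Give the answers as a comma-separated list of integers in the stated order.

190899322, 1382958545

i=13: T(13,1)=0+1·1=1 | T(13,2)=1+2·2047=4095 | T(13,3)=2047+3·86526=261625 | T(13,4)=86526+4·611501=2532530 | T(13,5)=611501+5·1379400=7508501 | T(13,6)=1379400+6·1323652=9321312 | T(13,7)=1323652+7·627396=5715424 | T(13,8)=627396+8·159027=1899612 | T(13,9)=159027+9·22275=359502 | T(13,10)=22275+10·1705=39325 | T(13,11)=1705+11·66=2431 | T(13,12)=66+12·1=78 | T(13,13)=1+13·0=1
i=14: T(14,1)=0+1·1=1 | T(14,2)=1+2·4095=8191 | T(14,3)=4095+3·261625=788970 | T(14,4)=261625+4·2532530=10391745 | T(14,5)=2532530+5·7508501=40075035 | T(14,6)=7508501+6·9321312=63436373 | T(14,7)=9321312+7·5715424=49329280 | T(14,8)=5715424+8·1899612=20912320 | T(14,9)=1899612+9·359502=5135130 | T(14,10)=359502+10·39325=752752 | T(14,11)=39325+11·2431=66066 | T(14,12)=2431+12·78=3367 | T(14,13)=78+13·1=91 | T(14,14)=1+14·0=1
i=15: T(15,1)=0+1·1=1 | T(15,2)=1+2·8191=16383 | T(15,3)=8191+3·788970=2375101 | T(15,4)=788970+4·10391745=42355950 | T(15,5)=10391745+5·40075035=210766920 | T(15,6)=40075035+6·63436373=420693273 | T(15,7)=63436373+7·49329280=408741333 | T(15,8)=49329280+8·20912320=216627840 | T(15,9)=20912320+9·5135130=67128490 | T(15,10)=5135130+10·752752=12662650 | T(15,11)=752752+11·66066=1479478 | T(15,12)=66066+12·3367=106470 | T(15,13)=3367+13·91=4550 | T(15,14)=91+14·1=105 | T(15,15)=1+15·0=1
B_14 = ΣS(14,k) = 1+8191+788970+10391745+40075035+63436373+49329280+20912320+5135130+752752+66066+3367+91+1 = 190899322
B_15 = ΣS(15,k) = 1+16383+2375101+42355950+210766920+420693273+408741333+216627840+67128490+12662650+1479478+106470+4550+105+1 = 1382958545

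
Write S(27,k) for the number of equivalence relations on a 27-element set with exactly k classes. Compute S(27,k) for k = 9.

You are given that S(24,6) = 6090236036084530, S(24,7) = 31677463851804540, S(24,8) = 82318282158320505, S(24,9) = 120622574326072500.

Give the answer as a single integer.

@25  (25,7):31677463851804540·7+6090236036084530→227832482998716310, (25,8):82318282158320505·8+31677463851804540→690223721118368580, (25,9):120622574326072500·9+82318282158320505→1167921451092973005
@26  (26,8):690223721118368580·8+227832482998716310→5749622251945664950, (26,9):1167921451092973005·9+690223721118368580→11201516780955125625
@27  (27,9):11201516780955125625·9+5749622251945664950→106563273280541795575
Read S(27,9) = 106563273280541795575.

106563273280541795575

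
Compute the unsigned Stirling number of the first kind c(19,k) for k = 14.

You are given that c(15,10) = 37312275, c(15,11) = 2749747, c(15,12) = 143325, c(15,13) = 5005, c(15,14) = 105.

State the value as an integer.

549789282

r16: T_16,11=15×2749747+37312275=78558480; T_16,12=15×143325+2749747=4899622; T_16,13=15×5005+143325=218400; T_16,14=15×105+5005=6580
r17: T_17,12=16×4899622+78558480=156952432; T_17,13=16×218400+4899622=8394022; T_17,14=16×6580+218400=323680
r18: T_18,13=17×8394022+156952432=299650806; T_18,14=17×323680+8394022=13896582
r19: T_19,14=18×13896582+299650806=549789282
Read c(19,14) = 549789282.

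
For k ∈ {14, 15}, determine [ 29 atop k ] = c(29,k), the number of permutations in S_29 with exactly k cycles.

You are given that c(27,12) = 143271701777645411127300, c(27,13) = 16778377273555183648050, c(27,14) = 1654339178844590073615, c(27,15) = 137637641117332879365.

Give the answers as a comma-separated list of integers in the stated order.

@28  (28,13):16778377273555183648050·27+143271701777645411127300→596287888163635369624650, (28,14):1654339178844590073615·27+16778377273555183648050→61445535102359115635655, (28,15):137637641117332879365·27+1654339178844590073615→5370555489012577816470
@29  (29,14):61445535102359115635655·28+596287888163635369624650→2316762871029690607422990, (29,15):5370555489012577816470·28+61445535102359115635655→211821088794711294496815
Read c(29,14) = 2316762871029690607422990, c(29,15) = 211821088794711294496815.

2316762871029690607422990, 211821088794711294496815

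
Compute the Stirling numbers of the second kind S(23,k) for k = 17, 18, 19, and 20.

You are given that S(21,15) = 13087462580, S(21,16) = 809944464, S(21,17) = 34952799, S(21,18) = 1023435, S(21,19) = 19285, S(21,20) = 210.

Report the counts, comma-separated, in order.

r22: T_22,16=16×809944464+13087462580=26046574004; T_22,17=17×34952799+809944464=1404142047; T_22,18=18×1023435+34952799=53374629; T_22,19=19×19285+1023435=1389850; T_22,20=20×210+19285=23485
r23: T_23,17=17×1404142047+26046574004=49916988803; T_23,18=18×53374629+1404142047=2364885369; T_23,19=19×1389850+53374629=79781779; T_23,20=20×23485+1389850=1859550
Read S(23,17) = 49916988803, S(23,18) = 2364885369, S(23,19) = 79781779, S(23,20) = 1859550.

49916988803, 2364885369, 79781779, 1859550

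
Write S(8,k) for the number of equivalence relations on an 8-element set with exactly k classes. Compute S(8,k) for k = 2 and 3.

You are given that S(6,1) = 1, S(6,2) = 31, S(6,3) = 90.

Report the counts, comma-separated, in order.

[7] T[7,1]:1*1+0=1 · T[7,2]:2*31+1=63 · T[7,3]:3*90+31=301
[8] T[8,2]:2*63+1=127 · T[8,3]:3*301+63=966
Read S(8,2) = 127, S(8,3) = 966.

127, 966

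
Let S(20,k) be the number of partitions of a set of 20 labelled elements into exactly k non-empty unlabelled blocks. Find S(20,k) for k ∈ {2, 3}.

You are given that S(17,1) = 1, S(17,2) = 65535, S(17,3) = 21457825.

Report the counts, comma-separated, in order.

r18: T_18,1=1×1+0=1; T_18,2=2×65535+1=131071; T_18,3=3×21457825+65535=64439010
r19: T_19,1=1×1+0=1; T_19,2=2×131071+1=262143; T_19,3=3×64439010+131071=193448101
r20: T_20,2=2×262143+1=524287; T_20,3=3×193448101+262143=580606446
Read S(20,2) = 524287, S(20,3) = 580606446.

524287, 580606446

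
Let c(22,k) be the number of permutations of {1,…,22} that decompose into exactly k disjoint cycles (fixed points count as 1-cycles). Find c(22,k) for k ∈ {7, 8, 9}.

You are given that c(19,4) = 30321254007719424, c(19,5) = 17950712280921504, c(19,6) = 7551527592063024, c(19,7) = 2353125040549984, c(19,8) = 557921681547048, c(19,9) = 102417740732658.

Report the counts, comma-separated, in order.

28939583397335447760, 7744654310169576800, 1634980697246583456

row 20: T[20][5]=19·17950712280921504+30321254007719424=371384787345228000  T[20][6]=19·7551527592063024+17950712280921504=161429736530118960  T[20][7]=19·2353125040549984+7551527592063024=52260903362512720  T[20][8]=19·557921681547048+2353125040549984=12953636989943896  T[20][9]=19·102417740732658+557921681547048=2503858755467550
row 21: T[21][6]=20·161429736530118960+371384787345228000=3599979517947607200  T[21][7]=20·52260903362512720+161429736530118960=1206647803780373360  T[21][8]=20·12953636989943896+52260903362512720=311333643161390640  T[21][9]=20·2503858755467550+12953636989943896=63030812099294896
row 22: T[22][7]=21·1206647803780373360+3599979517947607200=28939583397335447760  T[22][8]=21·311333643161390640+1206647803780373360=7744654310169576800  T[22][9]=21·63030812099294896+311333643161390640=1634980697246583456
Read c(22,7) = 28939583397335447760, c(22,8) = 7744654310169576800, c(22,9) = 1634980697246583456.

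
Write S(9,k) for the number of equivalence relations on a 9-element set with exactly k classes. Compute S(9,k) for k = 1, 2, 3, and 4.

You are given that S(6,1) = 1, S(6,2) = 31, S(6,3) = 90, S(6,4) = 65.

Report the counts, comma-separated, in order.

i=7: T(7,1)=0+1·1=1 | T(7,2)=1+2·31=63 | T(7,3)=31+3·90=301 | T(7,4)=90+4·65=350
i=8: T(8,1)=0+1·1=1 | T(8,2)=1+2·63=127 | T(8,3)=63+3·301=966 | T(8,4)=301+4·350=1701
i=9: T(9,1)=0+1·1=1 | T(9,2)=1+2·127=255 | T(9,3)=127+3·966=3025 | T(9,4)=966+4·1701=7770
Read S(9,1) = 1, S(9,2) = 255, S(9,3) = 3025, S(9,4) = 7770.

1, 255, 3025, 7770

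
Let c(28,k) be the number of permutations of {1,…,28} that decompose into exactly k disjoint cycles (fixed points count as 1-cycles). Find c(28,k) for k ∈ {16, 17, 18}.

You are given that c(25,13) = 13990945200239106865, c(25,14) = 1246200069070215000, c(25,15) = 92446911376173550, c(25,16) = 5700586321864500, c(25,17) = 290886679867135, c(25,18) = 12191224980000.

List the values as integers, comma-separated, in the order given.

i=26: T(26,14)=13990945200239106865+25·1246200069070215000=45145946926994481865 | T(26,15)=1246200069070215000+25·92446911376173550=3557372853474553750 | T(26,16)=92446911376173550+25·5700586321864500=234961569422786050 | T(26,17)=5700586321864500+25·290886679867135=12972753318542875 | T(26,18)=290886679867135+25·12191224980000=595667304367135
i=27: T(27,15)=45145946926994481865+26·3557372853474553750=137637641117332879365 | T(27,16)=3557372853474553750+26·234961569422786050=9666373658466991050 | T(27,17)=234961569422786050+26·12972753318542875=572253155704900800 | T(27,18)=12972753318542875+26·595667304367135=28460103232088385
i=28: T(28,16)=137637641117332879365+27·9666373658466991050=398629729895941637715 | T(28,17)=9666373658466991050+27·572253155704900800=25117208862499312650 | T(28,18)=572253155704900800+27·28460103232088385=1340675942971287195
Read c(28,16) = 398629729895941637715, c(28,17) = 25117208862499312650, c(28,18) = 1340675942971287195.

398629729895941637715, 25117208862499312650, 1340675942971287195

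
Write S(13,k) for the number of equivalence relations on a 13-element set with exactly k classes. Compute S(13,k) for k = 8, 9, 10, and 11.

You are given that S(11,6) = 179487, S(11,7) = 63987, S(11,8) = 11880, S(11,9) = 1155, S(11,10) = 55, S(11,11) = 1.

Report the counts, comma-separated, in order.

1899612, 359502, 39325, 2431

i=12: T(12,7)=179487+7·63987=627396 | T(12,8)=63987+8·11880=159027 | T(12,9)=11880+9·1155=22275 | T(12,10)=1155+10·55=1705 | T(12,11)=55+11·1=66
i=13: T(13,8)=627396+8·159027=1899612 | T(13,9)=159027+9·22275=359502 | T(13,10)=22275+10·1705=39325 | T(13,11)=1705+11·66=2431
Read S(13,8) = 1899612, S(13,9) = 359502, S(13,10) = 39325, S(13,11) = 2431.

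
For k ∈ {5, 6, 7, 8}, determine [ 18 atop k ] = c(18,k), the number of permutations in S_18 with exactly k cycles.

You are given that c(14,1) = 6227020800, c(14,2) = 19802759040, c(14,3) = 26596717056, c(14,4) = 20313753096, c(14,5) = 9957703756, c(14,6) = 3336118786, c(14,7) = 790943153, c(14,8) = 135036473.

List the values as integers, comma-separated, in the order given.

i=15: T(15,2)=6227020800+14·19802759040=283465647360 | T(15,3)=19802759040+14·26596717056=392156797824 | T(15,4)=26596717056+14·20313753096=310989260400 | T(15,5)=20313753096+14·9957703756=159721605680 | T(15,6)=9957703756+14·3336118786=56663366760 | T(15,7)=3336118786+14·790943153=14409322928 | T(15,8)=790943153+14·135036473=2681453775
i=16: T(16,3)=283465647360+15·392156797824=6165817614720 | T(16,4)=392156797824+15·310989260400=5056995703824 | T(16,5)=310989260400+15·159721605680=2706813345600 | T(16,6)=159721605680+15·56663366760=1009672107080 | T(16,7)=56663366760+15·14409322928=272803210680 | T(16,8)=14409322928+15·2681453775=54631129553
i=17: T(17,4)=6165817614720+16·5056995703824=87077748875904 | T(17,5)=5056995703824+16·2706813345600=48366009233424 | T(17,6)=2706813345600+16·1009672107080=18861567058880 | T(17,7)=1009672107080+16·272803210680=5374523477960 | T(17,8)=272803210680+16·54631129553=1146901283528
i=18: T(18,5)=87077748875904+17·48366009233424=909299905844112 | T(18,6)=48366009233424+17·18861567058880=369012649234384 | T(18,7)=18861567058880+17·5374523477960=110228466184200 | T(18,8)=5374523477960+17·1146901283528=24871845297936
Read c(18,5) = 909299905844112, c(18,6) = 369012649234384, c(18,7) = 110228466184200, c(18,8) = 24871845297936.

909299905844112, 369012649234384, 110228466184200, 24871845297936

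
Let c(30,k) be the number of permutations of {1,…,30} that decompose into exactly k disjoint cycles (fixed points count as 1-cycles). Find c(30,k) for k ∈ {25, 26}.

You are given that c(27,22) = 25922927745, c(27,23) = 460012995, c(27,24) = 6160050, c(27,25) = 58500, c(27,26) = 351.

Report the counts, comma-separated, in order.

r28: T_28,23=27×460012995+25922927745=38343278610; T_28,24=27×6160050+460012995=626334345; T_28,25=27×58500+6160050=7739550; T_28,26=27×351+58500=67977
r29: T_29,24=28×626334345+38343278610=55880640270; T_29,25=28×7739550+626334345=843041745; T_29,26=28×67977+7739550=9642906
r30: T_30,25=29×843041745+55880640270=80328850875; T_30,26=29×9642906+843041745=1122686019
Read c(30,25) = 80328850875, c(30,26) = 1122686019.

80328850875, 1122686019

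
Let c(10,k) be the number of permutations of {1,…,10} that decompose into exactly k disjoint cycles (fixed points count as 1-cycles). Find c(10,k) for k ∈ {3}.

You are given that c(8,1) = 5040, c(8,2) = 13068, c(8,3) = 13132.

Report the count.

1172700

r9: T_9,2=8×13068+5040=109584; T_9,3=8×13132+13068=118124
r10: T_10,3=9×118124+109584=1172700
Read c(10,3) = 1172700.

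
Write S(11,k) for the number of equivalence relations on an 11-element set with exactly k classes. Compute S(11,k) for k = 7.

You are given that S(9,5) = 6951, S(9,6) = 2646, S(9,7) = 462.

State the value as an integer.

63987

[10] T[10,6]:6*2646+6951=22827 · T[10,7]:7*462+2646=5880
[11] T[11,7]:7*5880+22827=63987
Read S(11,7) = 63987.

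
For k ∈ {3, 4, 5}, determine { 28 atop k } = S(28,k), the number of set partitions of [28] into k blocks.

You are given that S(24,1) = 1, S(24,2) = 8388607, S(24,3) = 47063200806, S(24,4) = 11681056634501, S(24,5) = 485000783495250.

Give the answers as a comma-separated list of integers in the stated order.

3812664524766, 2998587019946701, 307440364830580800

row 25: T[25][1]=1·1+0=1  T[25][2]=2·8388607+1=16777215  T[25][3]=3·47063200806+8388607=141197991025  T[25][4]=4·11681056634501+47063200806=46771289738810  T[25][5]=5·485000783495250+11681056634501=2436684974110751
row 26: T[26][1]=1·1+0=1  T[26][2]=2·16777215+1=33554431  T[26][3]=3·141197991025+16777215=423610750290  T[26][4]=4·46771289738810+141197991025=187226356946265  T[26][5]=5·2436684974110751+46771289738810=12230196160292565
row 27: T[27][2]=2·33554431+1=67108863  T[27][3]=3·423610750290+33554431=1270865805301  T[27][4]=4·187226356946265+423610750290=749329038535350  T[27][5]=5·12230196160292565+187226356946265=61338207158409090
row 28: T[28][3]=3·1270865805301+67108863=3812664524766  T[28][4]=4·749329038535350+1270865805301=2998587019946701  T[28][5]=5·61338207158409090+749329038535350=307440364830580800
Read S(28,3) = 3812664524766, S(28,4) = 2998587019946701, S(28,5) = 307440364830580800.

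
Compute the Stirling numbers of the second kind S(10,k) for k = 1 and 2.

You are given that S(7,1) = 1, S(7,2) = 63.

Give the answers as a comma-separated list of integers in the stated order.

@8  (8,1):1·1+0→1, (8,2):63·2+1→127
@9  (9,1):1·1+0→1, (9,2):127·2+1→255
@10  (10,1):1·1+0→1, (10,2):255·2+1→511
Read S(10,1) = 1, S(10,2) = 511.

1, 511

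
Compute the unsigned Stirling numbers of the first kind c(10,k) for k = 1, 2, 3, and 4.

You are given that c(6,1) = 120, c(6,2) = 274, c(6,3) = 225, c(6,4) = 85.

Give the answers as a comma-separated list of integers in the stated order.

362880, 1026576, 1172700, 723680

i=7: T(7,1)=0+6·120=720 | T(7,2)=120+6·274=1764 | T(7,3)=274+6·225=1624 | T(7,4)=225+6·85=735
i=8: T(8,1)=0+7·720=5040 | T(8,2)=720+7·1764=13068 | T(8,3)=1764+7·1624=13132 | T(8,4)=1624+7·735=6769
i=9: T(9,1)=0+8·5040=40320 | T(9,2)=5040+8·13068=109584 | T(9,3)=13068+8·13132=118124 | T(9,4)=13132+8·6769=67284
i=10: T(10,1)=0+9·40320=362880 | T(10,2)=40320+9·109584=1026576 | T(10,3)=109584+9·118124=1172700 | T(10,4)=118124+9·67284=723680
Read c(10,1) = 362880, c(10,2) = 1026576, c(10,3) = 1172700, c(10,4) = 723680.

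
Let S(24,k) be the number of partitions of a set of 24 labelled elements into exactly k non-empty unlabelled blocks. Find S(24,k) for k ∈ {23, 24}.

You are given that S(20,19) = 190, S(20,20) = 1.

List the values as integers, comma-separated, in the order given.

@21  (21,20):1·20+190→210, (21,21):0·21+1→1
@22  (22,21):1·21+210→231, (22,22):0·22+1→1
@23  (23,22):1·22+231→253, (23,23):0·23+1→1
@24  (24,23):1·23+253→276, (24,24):0·24+1→1
Read S(24,23) = 276, S(24,24) = 1.

276, 1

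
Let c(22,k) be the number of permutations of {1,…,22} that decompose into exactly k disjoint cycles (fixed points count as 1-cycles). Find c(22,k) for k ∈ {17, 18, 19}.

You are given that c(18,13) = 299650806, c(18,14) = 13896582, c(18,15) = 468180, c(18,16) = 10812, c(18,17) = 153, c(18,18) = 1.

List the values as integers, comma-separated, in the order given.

2792167686, 79721796, 1689765

r19: T_19,14=18×13896582+299650806=549789282; T_19,15=18×468180+13896582=22323822; T_19,16=18×10812+468180=662796; T_19,17=18×153+10812=13566; T_19,18=18×1+153=171; T_19,19=18×0+1=1
r20: T_20,15=19×22323822+549789282=973941900; T_20,16=19×662796+22323822=34916946; T_20,17=19×13566+662796=920550; T_20,18=19×171+13566=16815; T_20,19=19×1+171=190
r21: T_21,16=20×34916946+973941900=1672280820; T_21,17=20×920550+34916946=53327946; T_21,18=20×16815+920550=1256850; T_21,19=20×190+16815=20615
r22: T_22,17=21×53327946+1672280820=2792167686; T_22,18=21×1256850+53327946=79721796; T_22,19=21×20615+1256850=1689765
Read c(22,17) = 2792167686, c(22,18) = 79721796, c(22,19) = 1689765.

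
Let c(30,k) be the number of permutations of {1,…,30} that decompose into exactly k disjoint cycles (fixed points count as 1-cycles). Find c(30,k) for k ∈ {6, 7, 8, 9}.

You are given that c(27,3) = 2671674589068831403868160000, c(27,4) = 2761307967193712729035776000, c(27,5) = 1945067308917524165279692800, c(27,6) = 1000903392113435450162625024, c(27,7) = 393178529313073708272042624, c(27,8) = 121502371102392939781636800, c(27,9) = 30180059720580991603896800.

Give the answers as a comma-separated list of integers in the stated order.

row 28: T[28][4]=27·2761307967193712729035776000+2671674589068831403868160000=77226989703299075087834112000  T[28][5]=27·1945067308917524165279692800+2761307967193712729035776000=55278125307966865191587481600  T[28][6]=27·1000903392113435450162625024+1945067308917524165279692800=28969458895980281319670568448  T[28][7]=27·393178529313073708272042624+1000903392113435450162625024=11616723683566425573507775872  T[28][8]=27·121502371102392939781636800+393178529313073708272042624=3673742549077683082376236224  T[28][9]=27·30180059720580991603896800+121502371102392939781636800=936363983558079713086850400
row 29: T[29][5]=28·55278125307966865191587481600+77226989703299075087834112000=1625014498326371300452283596800  T[29][6]=28·28969458895980281319670568448+55278125307966865191587481600=866422974395414742142363398144  T[29][7]=28·11616723683566425573507775872+28969458895980281319670568448=354237722035840197377888292864  T[29][8]=28·3673742549077683082376236224+11616723683566425573507775872=114481515057741551880042390144  T[29][9]=28·936363983558079713086850400+3673742549077683082376236224=29891934088703915048808047424
row 30: T[30][6]=29·866422974395414742142363398144+1625014498326371300452283596800=26751280755793398822580822142976  T[30][7]=29·354237722035840197377888292864+866422974395414742142363398144=11139316913434780466101123891200  T[30][8]=29·114481515057741551880042390144+354237722035840197377888292864=3674201658710345201899117607040  T[30][9]=29·29891934088703915048808047424+114481515057741551880042390144=981347603630155088295475765440
Read c(30,6) = 26751280755793398822580822142976, c(30,7) = 11139316913434780466101123891200, c(30,8) = 3674201658710345201899117607040, c(30,9) = 981347603630155088295475765440.

26751280755793398822580822142976, 11139316913434780466101123891200, 3674201658710345201899117607040, 981347603630155088295475765440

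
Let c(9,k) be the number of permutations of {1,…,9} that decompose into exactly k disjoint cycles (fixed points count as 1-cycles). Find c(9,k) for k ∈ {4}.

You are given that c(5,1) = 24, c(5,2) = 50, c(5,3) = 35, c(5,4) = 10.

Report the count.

67284

row 6: T[6][1]=5·24+0=120  T[6][2]=5·50+24=274  T[6][3]=5·35+50=225  T[6][4]=5·10+35=85
row 7: T[7][2]=6·274+120=1764  T[7][3]=6·225+274=1624  T[7][4]=6·85+225=735
row 8: T[8][3]=7·1624+1764=13132  T[8][4]=7·735+1624=6769
row 9: T[9][4]=8·6769+13132=67284
Read c(9,4) = 67284.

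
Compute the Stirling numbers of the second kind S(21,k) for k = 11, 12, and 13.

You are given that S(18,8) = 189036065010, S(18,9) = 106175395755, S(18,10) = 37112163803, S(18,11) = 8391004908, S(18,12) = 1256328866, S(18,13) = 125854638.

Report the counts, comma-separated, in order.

[19] T[19,9]:9*106175395755+189036065010=1144614626805 · T[19,10]:10*37112163803+106175395755=477297033785 · T[19,11]:11*8391004908+37112163803=129413217791 · T[19,12]:12*1256328866+8391004908=23466951300 · T[19,13]:13*125854638+1256328866=2892439160
[20] T[20,10]:10*477297033785+1144614626805=5917584964655 · T[20,11]:11*129413217791+477297033785=1900842429486 · T[20,12]:12*23466951300+129413217791=411016633391 · T[20,13]:13*2892439160+23466951300=61068660380
[21] T[21,11]:11*1900842429486+5917584964655=26826851689001 · T[21,12]:12*411016633391+1900842429486=6833042030178 · T[21,13]:13*61068660380+411016633391=1204909218331
Read S(21,11) = 26826851689001, S(21,12) = 6833042030178, S(21,13) = 1204909218331.

26826851689001, 6833042030178, 1204909218331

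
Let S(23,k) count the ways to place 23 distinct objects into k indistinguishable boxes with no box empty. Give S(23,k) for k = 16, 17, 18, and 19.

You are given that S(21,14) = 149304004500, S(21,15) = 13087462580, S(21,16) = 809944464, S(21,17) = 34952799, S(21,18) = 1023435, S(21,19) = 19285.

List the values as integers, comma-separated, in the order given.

762361127264, 49916988803, 2364885369, 79781779

@22  (22,15):13087462580·15+149304004500→345615943200, (22,16):809944464·16+13087462580→26046574004, (22,17):34952799·17+809944464→1404142047, (22,18):1023435·18+34952799→53374629, (22,19):19285·19+1023435→1389850
@23  (23,16):26046574004·16+345615943200→762361127264, (23,17):1404142047·17+26046574004→49916988803, (23,18):53374629·18+1404142047→2364885369, (23,19):1389850·19+53374629→79781779
Read S(23,16) = 762361127264, S(23,17) = 49916988803, S(23,18) = 2364885369, S(23,19) = 79781779.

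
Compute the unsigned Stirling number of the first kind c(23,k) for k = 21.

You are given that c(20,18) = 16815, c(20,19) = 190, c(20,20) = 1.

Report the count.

30107

row 21: T[21][19]=20·190+16815=20615  T[21][20]=20·1+190=210  T[21][21]=20·0+1=1
row 22: T[22][20]=21·210+20615=25025  T[22][21]=21·1+210=231
row 23: T[23][21]=22·231+25025=30107
Read c(23,21) = 30107.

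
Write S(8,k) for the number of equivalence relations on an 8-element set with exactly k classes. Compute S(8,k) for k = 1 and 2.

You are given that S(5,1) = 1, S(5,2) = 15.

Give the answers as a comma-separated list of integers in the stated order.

1, 127

[6] T[6,1]:1*1+0=1 · T[6,2]:2*15+1=31
[7] T[7,1]:1*1+0=1 · T[7,2]:2*31+1=63
[8] T[8,1]:1*1+0=1 · T[8,2]:2*63+1=127
Read S(8,1) = 1, S(8,2) = 127.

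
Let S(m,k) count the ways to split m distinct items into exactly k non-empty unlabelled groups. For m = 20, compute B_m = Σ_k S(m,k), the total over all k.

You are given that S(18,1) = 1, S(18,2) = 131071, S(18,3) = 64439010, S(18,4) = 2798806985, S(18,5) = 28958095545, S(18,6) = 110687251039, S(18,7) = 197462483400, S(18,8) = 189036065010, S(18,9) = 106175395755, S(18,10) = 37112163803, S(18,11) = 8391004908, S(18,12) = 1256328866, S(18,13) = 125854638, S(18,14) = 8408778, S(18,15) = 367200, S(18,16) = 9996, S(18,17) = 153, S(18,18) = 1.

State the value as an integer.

i=19: T(19,1)=0+1·1=1 | T(19,2)=1+2·131071=262143 | T(19,3)=131071+3·64439010=193448101 | T(19,4)=64439010+4·2798806985=11259666950 | T(19,5)=2798806985+5·28958095545=147589284710 | T(19,6)=28958095545+6·110687251039=693081601779 | T(19,7)=110687251039+7·197462483400=1492924634839 | T(19,8)=197462483400+8·189036065010=1709751003480 | T(19,9)=189036065010+9·106175395755=1144614626805 | T(19,10)=106175395755+10·37112163803=477297033785 | T(19,11)=37112163803+11·8391004908=129413217791 | T(19,12)=8391004908+12·1256328866=23466951300 | T(19,13)=1256328866+13·125854638=2892439160 | T(19,14)=125854638+14·8408778=243577530 | T(19,15)=8408778+15·367200=13916778 | T(19,16)=367200+16·9996=527136 | T(19,17)=9996+17·153=12597 | T(19,18)=153+18·1=171 | T(19,19)=1+19·0=1
i=20: T(20,1)=0+1·1=1 | T(20,2)=1+2·262143=524287 | T(20,3)=262143+3·193448101=580606446 | T(20,4)=193448101+4·11259666950=45232115901 | T(20,5)=11259666950+5·147589284710=749206090500 | T(20,6)=147589284710+6·693081601779=4306078895384 | T(20,7)=693081601779+7·1492924634839=11143554045652 | T(20,8)=1492924634839+8·1709751003480=15170932662679 | T(20,9)=1709751003480+9·1144614626805=12011282644725 | T(20,10)=1144614626805+10·477297033785=5917584964655 | T(20,11)=477297033785+11·129413217791=1900842429486 | T(20,12)=129413217791+12·23466951300=411016633391 | T(20,13)=23466951300+13·2892439160=61068660380 | T(20,14)=2892439160+14·243577530=6302524580 | T(20,15)=243577530+15·13916778=452329200 | T(20,16)=13916778+16·527136=22350954 | T(20,17)=527136+17·12597=741285 | T(20,18)=12597+18·171=15675 | T(20,19)=171+19·1=190 | T(20,20)=1+20·0=1
B_20 = ΣS(20,k) = 1+524287+580606446+45232115901+749206090500+4306078895384+11143554045652+15170932662679+12011282644725+5917584964655+1900842429486+411016633391+61068660380+6302524580+452329200+22350954+741285+15675+190+1 = 51724158235372

51724158235372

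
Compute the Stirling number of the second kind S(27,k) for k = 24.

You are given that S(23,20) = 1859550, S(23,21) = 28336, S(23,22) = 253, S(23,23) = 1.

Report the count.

5265000

r24: T_24,21=21×28336+1859550=2454606; T_24,22=22×253+28336=33902; T_24,23=23×1+253=276; T_24,24=24×0+1=1
r25: T_25,22=22×33902+2454606=3200450; T_25,23=23×276+33902=40250; T_25,24=24×1+276=300
r26: T_26,23=23×40250+3200450=4126200; T_26,24=24×300+40250=47450
r27: T_27,24=24×47450+4126200=5265000
Read S(27,24) = 5265000.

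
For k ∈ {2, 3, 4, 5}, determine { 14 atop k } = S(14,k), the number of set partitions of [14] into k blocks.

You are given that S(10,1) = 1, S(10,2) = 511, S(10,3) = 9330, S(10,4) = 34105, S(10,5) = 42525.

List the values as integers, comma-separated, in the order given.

8191, 788970, 10391745, 40075035

i=11: T(11,1)=0+1·1=1 | T(11,2)=1+2·511=1023 | T(11,3)=511+3·9330=28501 | T(11,4)=9330+4·34105=145750 | T(11,5)=34105+5·42525=246730
i=12: T(12,1)=0+1·1=1 | T(12,2)=1+2·1023=2047 | T(12,3)=1023+3·28501=86526 | T(12,4)=28501+4·145750=611501 | T(12,5)=145750+5·246730=1379400
i=13: T(13,1)=0+1·1=1 | T(13,2)=1+2·2047=4095 | T(13,3)=2047+3·86526=261625 | T(13,4)=86526+4·611501=2532530 | T(13,5)=611501+5·1379400=7508501
i=14: T(14,2)=1+2·4095=8191 | T(14,3)=4095+3·261625=788970 | T(14,4)=261625+4·2532530=10391745 | T(14,5)=2532530+5·7508501=40075035
Read S(14,2) = 8191, S(14,3) = 788970, S(14,4) = 10391745, S(14,5) = 40075035.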